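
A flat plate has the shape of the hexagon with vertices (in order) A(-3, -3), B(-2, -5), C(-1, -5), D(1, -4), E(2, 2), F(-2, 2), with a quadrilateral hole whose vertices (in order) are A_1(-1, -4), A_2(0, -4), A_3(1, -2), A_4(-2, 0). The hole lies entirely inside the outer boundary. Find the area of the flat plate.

Outer boundary:
Apply Gauss's area formula: 2A = Σ (x_i·y_{i+1} − x_{i+1}·y_i), indices taken mod 6.
Cross-terms: 9, 5, 9, 10, 8, 12  ⇒  Σ = 53
Area = |Σ|/2 = 26.5.
Hole:
A_1→A_2: (-1)(-4) − (0)(-4) = 4
A_2→A_3: (0)(-2) − (1)(-4) = 4
A_3→A_4: (1)(0) − (-2)(-2) = -4
A_4→A_1: (-2)(-4) − (-1)(0) = 8
Σ = 12
Area = |Σ|/2 = 6.
Net area = 26.5 − 6 = 20.5.

20.5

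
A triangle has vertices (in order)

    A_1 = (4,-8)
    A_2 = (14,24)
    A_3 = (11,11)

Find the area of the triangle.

17

Apply the shoelace formula: 2A = Σ (x_i·y_{i+1} − x_{i+1}·y_i), indices taken mod 3.
Σ = (208) + (-110) + (-132) = -34
Area = |Σ|/2 = 17.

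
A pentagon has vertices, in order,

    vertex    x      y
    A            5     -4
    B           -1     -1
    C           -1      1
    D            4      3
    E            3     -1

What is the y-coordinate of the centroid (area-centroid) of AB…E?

-13/57

Apply the shoelace (surveyor's) formula. First the cross-terms c_i = x_i·y_{i+1} − x_{i+1}·y_i:
  -9, -2, -7, -13, -7  ⇒  2A = -38, A = -19.
Then Σ (y_i + y_{i+1})·c_i = 26, so ȳ = 26 / (6·(-19)) = -13/57.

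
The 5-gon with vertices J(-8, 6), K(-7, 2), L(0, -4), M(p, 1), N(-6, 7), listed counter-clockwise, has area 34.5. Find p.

Write out the shoelace sum; only the two edges meeting at M involve p:
2·Area = [(0·1 − p·(-4)) + (p·7 − (-6)·1)] + 74
       = 11·p + 80 = 69
⇒ p = -1.

-1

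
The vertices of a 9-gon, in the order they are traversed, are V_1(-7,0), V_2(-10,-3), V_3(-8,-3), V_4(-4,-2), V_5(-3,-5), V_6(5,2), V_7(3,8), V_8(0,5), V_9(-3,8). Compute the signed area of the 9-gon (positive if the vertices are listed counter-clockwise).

92

Σ = (21) + (6) + (4) + (14) + (19) + (34) + (15) + (15) + (56) = 184
Signed area = Σ/2 = 92 (positive ⇒ counter-clockwise traversal).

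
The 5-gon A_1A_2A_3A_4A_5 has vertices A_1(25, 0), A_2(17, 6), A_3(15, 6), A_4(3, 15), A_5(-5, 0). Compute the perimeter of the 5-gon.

|A_1A_2| = √((-8)² + (6)²) = √100 = 10
|A_2A_3| = √((-2)² + (0)²) = √4 = 2
|A_3A_4| = √((-12)² + (9)²) = √225 = 15
|A_4A_5| = √((-8)² + (-15)²) = √289 = 17
|A_5A_1| = √((30)² + (0)²) = √900 = 30
Perimeter = 10 + 2 + 15 + 17 + 30 = 74.

74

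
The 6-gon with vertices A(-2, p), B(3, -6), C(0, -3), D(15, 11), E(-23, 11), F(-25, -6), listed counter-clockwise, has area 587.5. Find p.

The doubled signed area Σ (x_i y_{i+1} − x_{i+1} y_i) is linear in p.
With p=0 it equals 867; the coefficient of p is -28 (from the two edges through A).
So -28·p + 867 = 2·587.5 = 1175 ⇒ p = -11.

-11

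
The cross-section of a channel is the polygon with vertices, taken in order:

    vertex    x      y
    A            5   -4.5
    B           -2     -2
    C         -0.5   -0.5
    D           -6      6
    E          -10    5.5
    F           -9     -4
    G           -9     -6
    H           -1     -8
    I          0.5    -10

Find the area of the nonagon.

Apply the shoelace formula: 2A = Σ (x_i·y_{i+1} − x_{i+1}·y_i), indices taken mod 9.
A→B: (5)(-2) − (-2)(-4.5) = -19
B→C: (-2)(-0.5) − (-0.5)(-2) = 0
C→D: (-0.5)(6) − (-6)(-0.5) = -6
D→E: (-6)(5.5) − (-10)(6) = 27
E→F: (-10)(-4) − (-9)(5.5) = 89.5
F→G: (-9)(-6) − (-9)(-4) = 18
G→H: (-9)(-8) − (-1)(-6) = 66
H→I: (-1)(-10) − (0.5)(-8) = 14
I→A: (0.5)(-4.5) − (5)(-10) = 47.75
Σ = 237.25
Area = |Σ|/2 = 118.625.

118.625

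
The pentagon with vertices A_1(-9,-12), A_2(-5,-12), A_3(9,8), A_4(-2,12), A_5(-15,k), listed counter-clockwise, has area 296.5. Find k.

-1

Write out the shoelace sum; only the two edges meeting at A_5 involve k:
2·Area = [((-2)·k − (-15)·12) + ((-15)·(-12) − (-9)·k)] + 240
       = 7·k + 600 = 593
⇒ k = -1.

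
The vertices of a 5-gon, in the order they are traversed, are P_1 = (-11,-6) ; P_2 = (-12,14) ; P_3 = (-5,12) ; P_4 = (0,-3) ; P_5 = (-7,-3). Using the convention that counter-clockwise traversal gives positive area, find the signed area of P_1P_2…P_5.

-148.5

P_1→P_2: (-11)(14) − (-12)(-6) = -226
P_2→P_3: (-12)(12) − (-5)(14) = -74
P_3→P_4: (-5)(-3) − (0)(12) = 15
P_4→P_5: (0)(-3) − (-7)(-3) = -21
P_5→P_1: (-7)(-6) − (-11)(-3) = 9
Σ = -297
Signed area = Σ/2 = -148.5 (negative ⇒ clockwise traversal).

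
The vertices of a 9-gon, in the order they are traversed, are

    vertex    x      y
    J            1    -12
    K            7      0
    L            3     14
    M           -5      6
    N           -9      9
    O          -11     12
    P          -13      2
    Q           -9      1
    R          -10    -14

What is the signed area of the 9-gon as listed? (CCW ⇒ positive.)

Σ = (84) + (98) + (88) + (9) + (-9) + (134) + (5) + (136) + (134) = 679
Signed area = Σ/2 = 339.5 (positive ⇒ counter-clockwise traversal).

339.5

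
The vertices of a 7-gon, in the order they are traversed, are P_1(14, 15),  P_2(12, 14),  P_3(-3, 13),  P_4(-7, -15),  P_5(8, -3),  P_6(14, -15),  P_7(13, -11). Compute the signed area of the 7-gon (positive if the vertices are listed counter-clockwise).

Apply the shoelace (surveyor's) formula: 2A = Σ (x_i·y_{i+1} − x_{i+1}·y_i), indices taken mod 7.
Σ = (16) + (198) + (136) + (141) + (-78) + (41) + (349) = 803
Signed area = Σ/2 = 401.5 (positive ⇒ counter-clockwise traversal).

401.5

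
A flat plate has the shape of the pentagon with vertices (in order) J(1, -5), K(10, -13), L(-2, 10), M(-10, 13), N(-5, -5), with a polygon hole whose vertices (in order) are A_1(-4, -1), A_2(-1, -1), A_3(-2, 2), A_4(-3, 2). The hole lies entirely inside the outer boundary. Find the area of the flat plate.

159

Outer boundary:
Apply the shoelace formula: 2A = Σ (x_i·y_{i+1} − x_{i+1}·y_i), indices taken mod 5.
Σ = (37) + (74) + (74) + (115) + (30) = 330
Area = |Σ|/2 = 165.
Hole:
Apply the surveyor's formula: 2A = Σ (x_i·y_{i+1} − x_{i+1}·y_i), indices taken mod 4.
A_1→A_2: (-4)(-1) − (-1)(-1) = 3
A_2→A_3: (-1)(2) − (-2)(-1) = -4
A_3→A_4: (-2)(2) − (-3)(2) = 2
A_4→A_1: (-3)(-1) − (-4)(2) = 11
Σ = 12
Area = |Σ|/2 = 6.
Net area = 165 − 6 = 159.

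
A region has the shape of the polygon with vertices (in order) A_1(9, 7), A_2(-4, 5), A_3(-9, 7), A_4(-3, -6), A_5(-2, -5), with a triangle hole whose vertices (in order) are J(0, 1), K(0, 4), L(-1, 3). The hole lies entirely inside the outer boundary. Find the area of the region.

98

Outer boundary:
Apply Gauss's area formula: 2A = Σ (x_i·y_{i+1} − x_{i+1}·y_i), indices taken mod 5.
A_1→A_2: (9)(5) − (-4)(7) = 73
A_2→A_3: (-4)(7) − (-9)(5) = 17
A_3→A_4: (-9)(-6) − (-3)(7) = 75
A_4→A_5: (-3)(-5) − (-2)(-6) = 3
A_5→A_1: (-2)(7) − (9)(-5) = 31
Σ = 199
Area = |Σ|/2 = 99.5.
Hole:
Apply the shoelace formula: 2A = Σ (x_i·y_{i+1} − x_{i+1}·y_i), indices taken mod 3.
Σ = (0) + (4) + (-1) = 3
Area = |Σ|/2 = 1.5.
Net area = 99.5 − 1.5 = 98.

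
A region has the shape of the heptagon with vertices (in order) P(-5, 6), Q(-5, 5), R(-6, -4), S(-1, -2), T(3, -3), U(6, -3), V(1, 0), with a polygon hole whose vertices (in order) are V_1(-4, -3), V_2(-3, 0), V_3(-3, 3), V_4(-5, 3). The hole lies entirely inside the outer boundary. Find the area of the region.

Outer boundary:
Cross-terms: 5, 50, 8, 9, 9, 3, 6  ⇒  Σ = 90
Area = |Σ|/2 = 45.
Hole:
Σ = (-9) + (-9) + (6) + (27) = 15
Area = |Σ|/2 = 7.5.
Net area = 45 − 7.5 = 37.5.

37.5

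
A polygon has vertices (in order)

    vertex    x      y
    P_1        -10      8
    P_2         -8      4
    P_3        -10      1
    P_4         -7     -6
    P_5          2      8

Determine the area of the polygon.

Cross-terms: 24, 32, 67, -44, 96  ⇒  Σ = 175
Area = |Σ|/2 = 87.5.

87.5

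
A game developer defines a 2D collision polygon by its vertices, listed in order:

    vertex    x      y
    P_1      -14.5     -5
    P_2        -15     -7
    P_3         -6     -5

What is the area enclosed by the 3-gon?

8.5

P_1→P_2: (-14.5)(-7) − (-15)(-5) = 26.5
P_2→P_3: (-15)(-5) − (-6)(-7) = 33
P_3→P_1: (-6)(-5) − (-14.5)(-5) = -42.5
Σ = 17
Area = |Σ|/2 = 8.5.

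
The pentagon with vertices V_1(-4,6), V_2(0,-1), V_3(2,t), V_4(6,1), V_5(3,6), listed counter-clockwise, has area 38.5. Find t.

1

Write out the shoelace sum; only the two edges meeting at V_3 involve t:
2·Area = [(0·t − 2·(-1)) + (2·1 − 6·t)] + 79
       = -6·t + 83 = 77
⇒ t = 1.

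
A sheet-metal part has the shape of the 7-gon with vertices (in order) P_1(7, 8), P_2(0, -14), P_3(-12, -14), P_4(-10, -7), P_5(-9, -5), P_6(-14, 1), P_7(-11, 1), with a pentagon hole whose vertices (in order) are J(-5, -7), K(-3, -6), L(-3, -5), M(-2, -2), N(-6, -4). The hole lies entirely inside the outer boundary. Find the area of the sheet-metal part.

Outer boundary:
Apply Gauss's area formula: 2A = Σ (x_i·y_{i+1} − x_{i+1}·y_i), indices taken mod 7.
P_1→P_2: (7)(-14) − (0)(8) = -98
P_2→P_3: (0)(-14) − (-12)(-14) = -168
P_3→P_4: (-12)(-7) − (-10)(-14) = -56
P_4→P_5: (-10)(-5) − (-9)(-7) = -13
P_5→P_6: (-9)(1) − (-14)(-5) = -79
P_6→P_7: (-14)(1) − (-11)(1) = -3
P_7→P_1: (-11)(8) − (7)(1) = -95
Σ = -512
Area = |Σ|/2 = 256.
Hole:
Apply the shoelace (surveyor's) formula: 2A = Σ (x_i·y_{i+1} − x_{i+1}·y_i), indices taken mod 5.
Σ = (9) + (-3) + (-4) + (-4) + (22) = 20
Area = |Σ|/2 = 10.
Net area = 256 − 10 = 246.

246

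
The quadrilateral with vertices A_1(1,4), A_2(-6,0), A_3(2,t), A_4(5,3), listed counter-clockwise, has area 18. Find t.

1

Write out the shoelace sum; only the two edges meeting at A_3 involve t:
2·Area = [((-6)·t − 2·0) + (2·3 − 5·t)] + 41
       = -11·t + 47 = 36
⇒ t = 1.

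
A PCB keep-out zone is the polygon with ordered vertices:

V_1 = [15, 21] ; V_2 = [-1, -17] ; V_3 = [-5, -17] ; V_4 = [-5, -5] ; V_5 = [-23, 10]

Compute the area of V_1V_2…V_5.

580

Σ = (-234) + (-68) + (-60) + (-165) + (-633) = -1160
Area = |Σ|/2 = 580.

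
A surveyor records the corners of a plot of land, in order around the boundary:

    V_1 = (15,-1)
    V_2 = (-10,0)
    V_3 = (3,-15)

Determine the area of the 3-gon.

Apply the shoelace (surveyor's) formula: 2A = Σ (x_i·y_{i+1} − x_{i+1}·y_i), indices taken mod 3.
Σ = (-10) + (150) + (222) = 362
Area = |Σ|/2 = 181.

181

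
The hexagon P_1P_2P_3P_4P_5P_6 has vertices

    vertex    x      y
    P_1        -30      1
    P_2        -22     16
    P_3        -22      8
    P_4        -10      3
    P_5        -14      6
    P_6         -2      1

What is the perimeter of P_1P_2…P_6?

|P_1P_2| = √((8)² + (15)²) = √289 = 17
|P_2P_3| = √((0)² + (-8)²) = √64 = 8
|P_3P_4| = √((12)² + (-5)²) = √169 = 13
|P_4P_5| = √((-4)² + (3)²) = √25 = 5
|P_5P_6| = √((12)² + (-5)²) = √169 = 13
|P_6P_1| = √((-28)² + (0)²) = √784 = 28
Perimeter = 17 + 8 + 13 + 5 + 13 + 28 = 84.

84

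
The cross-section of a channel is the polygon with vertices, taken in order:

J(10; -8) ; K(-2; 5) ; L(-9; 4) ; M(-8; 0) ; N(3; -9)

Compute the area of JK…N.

Apply Gauss's area formula: 2A = Σ (x_i·y_{i+1} − x_{i+1}·y_i), indices taken mod 5.
J→K: (10)(5) − (-2)(-8) = 34
K→L: (-2)(4) − (-9)(5) = 37
L→M: (-9)(0) − (-8)(4) = 32
M→N: (-8)(-9) − (3)(0) = 72
N→J: (3)(-8) − (10)(-9) = 66
Σ = 241
Area = |Σ|/2 = 120.5.

120.5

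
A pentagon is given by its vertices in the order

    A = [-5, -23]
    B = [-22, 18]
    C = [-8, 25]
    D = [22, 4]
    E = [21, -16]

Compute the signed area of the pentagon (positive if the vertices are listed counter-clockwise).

-1291.5

Apply the shoelace formula: 2A = Σ (x_i·y_{i+1} − x_{i+1}·y_i), indices taken mod 5.
A→B: (-5)(18) − (-22)(-23) = -596
B→C: (-22)(25) − (-8)(18) = -406
C→D: (-8)(4) − (22)(25) = -582
D→E: (22)(-16) − (21)(4) = -436
E→A: (21)(-23) − (-5)(-16) = -563
Σ = -2583
Signed area = Σ/2 = -1291.5 (negative ⇒ clockwise traversal).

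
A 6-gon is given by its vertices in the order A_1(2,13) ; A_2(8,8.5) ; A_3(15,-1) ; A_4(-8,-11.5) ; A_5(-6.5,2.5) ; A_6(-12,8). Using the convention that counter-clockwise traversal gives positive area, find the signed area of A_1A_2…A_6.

-345.875

Apply Gauss's area formula: 2A = Σ (x_i·y_{i+1} − x_{i+1}·y_i), indices taken mod 6.
A_1→A_2: (2)(8.5) − (8)(13) = -87
A_2→A_3: (8)(-1) − (15)(8.5) = -135.5
A_3→A_4: (15)(-11.5) − (-8)(-1) = -180.5
A_4→A_5: (-8)(2.5) − (-6.5)(-11.5) = -94.75
A_5→A_6: (-6.5)(8) − (-12)(2.5) = -22
A_6→A_1: (-12)(13) − (2)(8) = -172
Σ = -691.75
Signed area = Σ/2 = -345.875 (negative ⇒ clockwise traversal).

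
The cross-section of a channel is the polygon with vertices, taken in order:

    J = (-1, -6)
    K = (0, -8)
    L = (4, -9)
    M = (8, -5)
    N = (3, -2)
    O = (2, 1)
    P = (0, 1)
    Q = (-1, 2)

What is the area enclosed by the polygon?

Apply the shoelace (surveyor's) formula: 2A = Σ (x_i·y_{i+1} − x_{i+1}·y_i), indices taken mod 8.
Σ = (8) + (32) + (52) + (-1) + (7) + (2) + (1) + (8) = 109
Area = |Σ|/2 = 54.5.

54.5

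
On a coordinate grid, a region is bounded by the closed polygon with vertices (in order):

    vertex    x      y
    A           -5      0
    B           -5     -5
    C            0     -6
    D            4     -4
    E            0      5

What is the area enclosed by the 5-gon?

62

Apply Gauss's area formula: 2A = Σ (x_i·y_{i+1} − x_{i+1}·y_i), indices taken mod 5.
Σ = (25) + (30) + (24) + (20) + (25) = 124
Area = |Σ|/2 = 62.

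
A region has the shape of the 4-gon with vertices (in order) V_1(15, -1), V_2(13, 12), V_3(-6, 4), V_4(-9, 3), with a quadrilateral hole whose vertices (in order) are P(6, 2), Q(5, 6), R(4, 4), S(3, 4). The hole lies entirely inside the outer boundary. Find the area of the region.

Outer boundary:
Apply the shoelace (surveyor's) formula: 2A = Σ (x_i·y_{i+1} − x_{i+1}·y_i), indices taken mod 4.
Cross-terms: 193, 124, 18, -36  ⇒  Σ = 299
Area = |Σ|/2 = 149.5.
Hole:
Apply the shoelace formula: 2A = Σ (x_i·y_{i+1} − x_{i+1}·y_i), indices taken mod 4.
Σ = (26) + (-4) + (4) + (-18) = 8
Area = |Σ|/2 = 4.
Net area = 149.5 − 4 = 145.5.

145.5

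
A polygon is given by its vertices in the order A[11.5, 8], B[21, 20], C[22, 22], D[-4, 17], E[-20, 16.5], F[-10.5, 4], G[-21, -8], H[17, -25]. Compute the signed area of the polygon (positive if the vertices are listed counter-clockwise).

1082.875

Σ = (62) + (22) + (462) + (274) + (93.25) + (168) + (661) + (423.5) = 2165.75
Signed area = Σ/2 = 1082.875 (positive ⇒ counter-clockwise traversal).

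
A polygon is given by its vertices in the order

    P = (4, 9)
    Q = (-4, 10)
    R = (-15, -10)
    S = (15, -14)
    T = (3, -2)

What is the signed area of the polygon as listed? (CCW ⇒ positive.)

336.5

Σ = (76) + (190) + (360) + (12) + (35) = 673
Signed area = Σ/2 = 336.5 (positive ⇒ counter-clockwise traversal).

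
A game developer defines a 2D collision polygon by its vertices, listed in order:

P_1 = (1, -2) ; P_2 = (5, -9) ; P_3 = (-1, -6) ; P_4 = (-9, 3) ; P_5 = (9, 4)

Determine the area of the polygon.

90

Apply the shoelace (surveyor's) formula: 2A = Σ (x_i·y_{i+1} − x_{i+1}·y_i), indices taken mod 5.
Σ = (1) + (-39) + (-57) + (-63) + (-22) = -180
Area = |Σ|/2 = 90.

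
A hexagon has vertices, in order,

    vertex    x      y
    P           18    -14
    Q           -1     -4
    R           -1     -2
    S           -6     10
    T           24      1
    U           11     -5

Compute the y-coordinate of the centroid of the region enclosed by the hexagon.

Apply Gauss's area formula. First the cross-terms c_i = x_i·y_{i+1} − x_{i+1}·y_i:
  -86, -2, -22, -246, -131, -64  ⇒  2A = -551, A = -275.5.
Then Σ (y_i + y_{i+1})·c_i = 418, so ȳ = 418 / (6·(-275.5)) = -22/87.

-22/87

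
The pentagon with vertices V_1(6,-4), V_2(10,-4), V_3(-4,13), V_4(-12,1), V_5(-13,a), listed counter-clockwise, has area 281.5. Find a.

The doubled signed area Σ (x_i y_{i+1} − x_{i+1} y_i) is linear in a.
With a=0 it equals 347; the coefficient of a is -18 (from the two edges through V_5).
So -18·a + 347 = 2·281.5 = 563 ⇒ a = -12.

-12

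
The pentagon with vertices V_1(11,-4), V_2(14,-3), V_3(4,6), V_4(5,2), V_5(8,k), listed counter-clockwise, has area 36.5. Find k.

-4

Write out the shoelace sum; only the two edges meeting at V_5 involve k:
2·Area = [(5·k − 8·2) + (8·(-4) − 11·k)] + 97
       = -6·k + 49 = 73
⇒ k = -4.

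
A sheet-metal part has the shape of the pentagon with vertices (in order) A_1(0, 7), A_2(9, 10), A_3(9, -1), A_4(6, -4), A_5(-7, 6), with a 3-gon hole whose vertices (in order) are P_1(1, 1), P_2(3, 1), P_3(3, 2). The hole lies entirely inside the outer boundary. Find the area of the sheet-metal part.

Outer boundary:
A_1→A_2: (0)(10) − (9)(7) = -63
A_2→A_3: (9)(-1) − (9)(10) = -99
A_3→A_4: (9)(-4) − (6)(-1) = -30
A_4→A_5: (6)(6) − (-7)(-4) = 8
A_5→A_1: (-7)(7) − (0)(6) = -49
Σ = -233
Area = |Σ|/2 = 116.5.
Hole:
Apply Gauss's area formula: 2A = Σ (x_i·y_{i+1} − x_{i+1}·y_i), indices taken mod 3.
Σ = (-2) + (3) + (1) = 2
Area = |Σ|/2 = 1.
Net area = 116.5 − 1 = 115.5.

115.5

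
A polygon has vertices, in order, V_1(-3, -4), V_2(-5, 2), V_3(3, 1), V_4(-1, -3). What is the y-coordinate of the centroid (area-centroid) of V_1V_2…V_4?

-7/15

Apply the surveyor's formula. First the cross-terms c_i = x_i·y_{i+1} − x_{i+1}·y_i:
  -26, -11, -8, -5  ⇒  2A = -50, A = -25.
Then Σ (y_i + y_{i+1})·c_i = 70, so ȳ = 70 / (6·(-25)) = -7/15.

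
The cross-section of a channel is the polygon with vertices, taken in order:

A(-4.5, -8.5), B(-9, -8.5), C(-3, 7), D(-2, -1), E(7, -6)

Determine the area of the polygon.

88.625

Apply Gauss's area formula: 2A = Σ (x_i·y_{i+1} − x_{i+1}·y_i), indices taken mod 5.
A→B: (-4.5)(-8.5) − (-9)(-8.5) = -38.25
B→C: (-9)(7) − (-3)(-8.5) = -88.5
C→D: (-3)(-1) − (-2)(7) = 17
D→E: (-2)(-6) − (7)(-1) = 19
E→A: (7)(-8.5) − (-4.5)(-6) = -86.5
Σ = -177.25
Area = |Σ|/2 = 88.625.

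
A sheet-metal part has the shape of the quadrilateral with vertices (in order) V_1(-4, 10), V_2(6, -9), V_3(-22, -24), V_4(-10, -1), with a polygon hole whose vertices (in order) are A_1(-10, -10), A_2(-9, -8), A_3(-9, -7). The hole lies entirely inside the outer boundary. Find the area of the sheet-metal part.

Outer boundary:
Apply the surveyor's formula: 2A = Σ (x_i·y_{i+1} − x_{i+1}·y_i), indices taken mod 4.
Σ = (-24) + (-342) + (-218) + (-104) = -688
Area = |Σ|/2 = 344.
Hole:
Apply the shoelace formula: 2A = Σ (x_i·y_{i+1} − x_{i+1}·y_i), indices taken mod 3.
A_1→A_2: (-10)(-8) − (-9)(-10) = -10
A_2→A_3: (-9)(-7) − (-9)(-8) = -9
A_3→A_1: (-9)(-10) − (-10)(-7) = 20
Σ = 1
Area = |Σ|/2 = 0.5.
Net area = 344 − 0.5 = 343.5.

343.5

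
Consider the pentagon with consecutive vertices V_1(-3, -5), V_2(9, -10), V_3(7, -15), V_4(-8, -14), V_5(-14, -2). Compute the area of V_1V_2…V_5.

162

Apply Gauss's area formula: 2A = Σ (x_i·y_{i+1} − x_{i+1}·y_i), indices taken mod 5.
Σ = (75) + (-65) + (-218) + (-180) + (64) = -324
Area = |Σ|/2 = 162.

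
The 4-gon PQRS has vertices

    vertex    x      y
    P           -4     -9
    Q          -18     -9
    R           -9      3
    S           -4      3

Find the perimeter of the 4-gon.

|PQ| = √((-14)² + (0)²) = √196 = 14
|QR| = √((9)² + (12)²) = √225 = 15
|RS| = √((5)² + (0)²) = √25 = 5
|SP| = √((0)² + (-12)²) = √144 = 12
Perimeter = 14 + 15 + 5 + 12 = 46.

46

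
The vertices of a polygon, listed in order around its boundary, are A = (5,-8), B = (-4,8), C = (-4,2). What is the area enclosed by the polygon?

Σ = (8) + (24) + (22) = 54
Area = |Σ|/2 = 27.

27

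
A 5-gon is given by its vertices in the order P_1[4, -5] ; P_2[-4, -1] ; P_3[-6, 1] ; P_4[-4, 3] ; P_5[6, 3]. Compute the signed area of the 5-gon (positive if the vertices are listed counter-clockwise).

Apply the shoelace (surveyor's) formula: 2A = Σ (x_i·y_{i+1} − x_{i+1}·y_i), indices taken mod 5.
P_1→P_2: (4)(-1) − (-4)(-5) = -24
P_2→P_3: (-4)(1) − (-6)(-1) = -10
P_3→P_4: (-6)(3) − (-4)(1) = -14
P_4→P_5: (-4)(3) − (6)(3) = -30
P_5→P_1: (6)(-5) − (4)(3) = -42
Σ = -120
Signed area = Σ/2 = -60 (negative ⇒ clockwise traversal).

-60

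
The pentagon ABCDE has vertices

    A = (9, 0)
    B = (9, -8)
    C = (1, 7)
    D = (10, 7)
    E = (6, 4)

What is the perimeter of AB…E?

|AB| = √((0)² + (-8)²) = √64 = 8
|BC| = √((-8)² + (15)²) = √289 = 17
|CD| = √((9)² + (0)²) = √81 = 9
|DE| = √((-4)² + (-3)²) = √25 = 5
|EA| = √((3)² + (-4)²) = √25 = 5
Perimeter = 8 + 17 + 9 + 5 + 5 = 44.

44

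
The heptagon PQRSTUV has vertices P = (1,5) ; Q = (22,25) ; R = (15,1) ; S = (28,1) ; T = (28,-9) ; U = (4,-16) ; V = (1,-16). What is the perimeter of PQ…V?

|PQ| = √((21)² + (20)²) = √841 = 29
|QR| = √((-7)² + (-24)²) = √625 = 25
|RS| = √((13)² + (0)²) = √169 = 13
|ST| = √((0)² + (-10)²) = √100 = 10
|TU| = √((-24)² + (-7)²) = √625 = 25
|UV| = √((-3)² + (0)²) = √9 = 3
|VP| = √((0)² + (21)²) = √441 = 21
Perimeter = 29 + 25 + 13 + 10 + 25 + 3 + 21 = 126.

126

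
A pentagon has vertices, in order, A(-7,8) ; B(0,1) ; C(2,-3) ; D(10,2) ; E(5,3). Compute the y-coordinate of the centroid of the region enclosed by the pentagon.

Apply Gauss's area formula. First the cross-terms c_i = x_i·y_{i+1} − x_{i+1}·y_i:
  -7, -2, 34, 20, 61  ⇒  2A = 106, A = 53.
Then Σ (y_i + y_{i+1})·c_i = 678, so ȳ = 678 / (6·53) = 113/53.

113/53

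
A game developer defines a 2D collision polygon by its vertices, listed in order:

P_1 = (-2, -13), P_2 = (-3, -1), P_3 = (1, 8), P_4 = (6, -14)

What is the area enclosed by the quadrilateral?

Σ = (-37) + (-23) + (-62) + (-106) = -228
Area = |Σ|/2 = 114.

114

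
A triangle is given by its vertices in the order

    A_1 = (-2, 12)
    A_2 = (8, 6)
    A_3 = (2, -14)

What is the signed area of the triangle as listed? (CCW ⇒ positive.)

Apply the shoelace formula: 2A = Σ (x_i·y_{i+1} − x_{i+1}·y_i), indices taken mod 3.
Cross-terms: -108, -124, -4  ⇒  Σ = -236
Signed area = Σ/2 = -118 (negative ⇒ clockwise traversal).

-118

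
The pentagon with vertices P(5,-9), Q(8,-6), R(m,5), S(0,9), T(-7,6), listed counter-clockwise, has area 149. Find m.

Write out the shoelace sum; only the two edges meeting at R involve m:
2·Area = [(8·5 − m·(-6)) + (m·9 − 0·5)] + 138
       = 15·m + 178 = 298
⇒ m = 8.

8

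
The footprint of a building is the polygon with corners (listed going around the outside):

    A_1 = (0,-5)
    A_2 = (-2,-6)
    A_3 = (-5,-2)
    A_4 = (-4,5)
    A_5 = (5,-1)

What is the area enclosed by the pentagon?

57.5

Cross-terms: -10, -26, -33, -21, -25  ⇒  Σ = -115
Area = |Σ|/2 = 57.5.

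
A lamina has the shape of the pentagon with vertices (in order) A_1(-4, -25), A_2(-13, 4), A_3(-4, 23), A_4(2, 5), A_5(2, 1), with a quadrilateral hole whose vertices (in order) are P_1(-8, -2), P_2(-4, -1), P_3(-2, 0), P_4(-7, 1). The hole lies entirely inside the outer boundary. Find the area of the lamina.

Outer boundary:
Σ = (-341) + (-283) + (-66) + (-8) + (-46) = -744
Area = |Σ|/2 = 372.
Hole:
P_1→P_2: (-8)(-1) − (-4)(-2) = 0
P_2→P_3: (-4)(0) − (-2)(-1) = -2
P_3→P_4: (-2)(1) − (-7)(0) = -2
P_4→P_1: (-7)(-2) − (-8)(1) = 22
Σ = 18
Area = |Σ|/2 = 9.
Net area = 372 − 9 = 363.

363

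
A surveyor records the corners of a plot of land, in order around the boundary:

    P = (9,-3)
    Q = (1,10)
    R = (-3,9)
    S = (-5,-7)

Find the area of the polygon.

138

Apply Gauss's area formula: 2A = Σ (x_i·y_{i+1} − x_{i+1}·y_i), indices taken mod 4.
Σ = (93) + (39) + (66) + (78) = 276
Area = |Σ|/2 = 138.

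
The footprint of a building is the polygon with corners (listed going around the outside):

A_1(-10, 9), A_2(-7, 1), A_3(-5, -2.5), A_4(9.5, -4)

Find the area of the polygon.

82.375

A_1→A_2: (-10)(1) − (-7)(9) = 53
A_2→A_3: (-7)(-2.5) − (-5)(1) = 22.5
A_3→A_4: (-5)(-4) − (9.5)(-2.5) = 43.75
A_4→A_1: (9.5)(9) − (-10)(-4) = 45.5
Σ = 164.75
Area = |Σ|/2 = 82.375.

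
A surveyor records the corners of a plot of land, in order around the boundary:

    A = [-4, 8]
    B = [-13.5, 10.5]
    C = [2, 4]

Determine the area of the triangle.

11.5

Cross-terms: 66, -75, 32  ⇒  Σ = 23
Area = |Σ|/2 = 11.5.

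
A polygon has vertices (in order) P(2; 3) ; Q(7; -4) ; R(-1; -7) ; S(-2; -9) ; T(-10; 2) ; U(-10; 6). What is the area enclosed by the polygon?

131.5

Σ = (-29) + (-53) + (-5) + (-94) + (-40) + (-42) = -263
Area = |Σ|/2 = 131.5.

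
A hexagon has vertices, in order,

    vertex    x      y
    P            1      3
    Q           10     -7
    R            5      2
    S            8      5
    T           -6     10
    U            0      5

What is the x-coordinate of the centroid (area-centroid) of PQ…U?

Apply the shoelace (surveyor's) formula. First the cross-terms c_i = x_i·y_{i+1} − x_{i+1}·y_i:
  -37, 55, 9, 110, -30, -5  ⇒  2A = 102, A = 51.
Then Σ (x_i + x_{i+1})·c_i = 930, so x̄ = 930 / (6·51) = 155/51.

155/51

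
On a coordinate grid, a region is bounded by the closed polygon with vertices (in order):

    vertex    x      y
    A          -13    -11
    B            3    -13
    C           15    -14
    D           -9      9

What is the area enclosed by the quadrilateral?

A→B: (-13)(-13) − (3)(-11) = 202
B→C: (3)(-14) − (15)(-13) = 153
C→D: (15)(9) − (-9)(-14) = 9
D→A: (-9)(-11) − (-13)(9) = 216
Σ = 580
Area = |Σ|/2 = 290.

290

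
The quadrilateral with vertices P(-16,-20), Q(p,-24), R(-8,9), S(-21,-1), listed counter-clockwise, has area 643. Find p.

Write out the shoelace sum; only the two edges meeting at Q involve p:
2·Area = [((-16)·(-24) − p·(-20)) + (p·9 − (-8)·(-24))] + 601
       = 29·p + 793 = 1286
⇒ p = 17.

17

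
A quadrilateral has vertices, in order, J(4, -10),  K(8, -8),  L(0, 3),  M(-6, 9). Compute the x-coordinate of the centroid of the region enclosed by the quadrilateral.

Apply the shoelace (surveyor's) formula. First the cross-terms c_i = x_i·y_{i+1} − x_{i+1}·y_i:
  48, 24, 18, 24  ⇒  2A = 114, A = 57.
Then Σ (x_i + x_{i+1})·c_i = 612, so x̄ = 612 / (6·57) = 34/19.

34/19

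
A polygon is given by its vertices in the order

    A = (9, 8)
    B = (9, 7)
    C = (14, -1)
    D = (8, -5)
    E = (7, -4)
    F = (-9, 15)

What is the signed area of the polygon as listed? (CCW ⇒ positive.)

Apply the shoelace formula: 2A = Σ (x_i·y_{i+1} − x_{i+1}·y_i), indices taken mod 6.
Σ = (-9) + (-107) + (-62) + (3) + (69) + (-207) = -313
Signed area = Σ/2 = -156.5 (negative ⇒ clockwise traversal).

-156.5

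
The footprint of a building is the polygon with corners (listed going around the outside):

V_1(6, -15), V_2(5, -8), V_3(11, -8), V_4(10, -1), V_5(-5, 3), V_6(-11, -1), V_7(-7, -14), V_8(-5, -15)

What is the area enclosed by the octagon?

277

Apply Gauss's area formula: 2A = Σ (x_i·y_{i+1} − x_{i+1}·y_i), indices taken mod 8.
V_1→V_2: (6)(-8) − (5)(-15) = 27
V_2→V_3: (5)(-8) − (11)(-8) = 48
V_3→V_4: (11)(-1) − (10)(-8) = 69
V_4→V_5: (10)(3) − (-5)(-1) = 25
V_5→V_6: (-5)(-1) − (-11)(3) = 38
V_6→V_7: (-11)(-14) − (-7)(-1) = 147
V_7→V_8: (-7)(-15) − (-5)(-14) = 35
V_8→V_1: (-5)(-15) − (6)(-15) = 165
Σ = 554
Area = |Σ|/2 = 277.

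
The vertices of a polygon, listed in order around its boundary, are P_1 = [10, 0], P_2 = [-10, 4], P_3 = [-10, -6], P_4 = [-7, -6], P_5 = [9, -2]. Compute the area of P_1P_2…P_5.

123

Σ = (40) + (100) + (18) + (68) + (20) = 246
Area = |Σ|/2 = 123.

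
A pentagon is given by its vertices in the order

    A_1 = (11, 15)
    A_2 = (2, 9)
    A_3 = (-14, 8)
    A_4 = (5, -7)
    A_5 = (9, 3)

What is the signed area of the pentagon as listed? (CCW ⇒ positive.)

Apply the shoelace formula: 2A = Σ (x_i·y_{i+1} − x_{i+1}·y_i), indices taken mod 5.
Cross-terms: 69, 142, 58, 78, 102  ⇒  Σ = 449
Signed area = Σ/2 = 224.5 (positive ⇒ counter-clockwise traversal).

224.5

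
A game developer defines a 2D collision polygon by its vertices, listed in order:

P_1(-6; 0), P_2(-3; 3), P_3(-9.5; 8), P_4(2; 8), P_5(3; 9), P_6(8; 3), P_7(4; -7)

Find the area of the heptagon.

142.25

Cross-terms: -18, 4.5, -92, -6, -63, -68, -42  ⇒  Σ = -284.5
Area = |Σ|/2 = 142.25.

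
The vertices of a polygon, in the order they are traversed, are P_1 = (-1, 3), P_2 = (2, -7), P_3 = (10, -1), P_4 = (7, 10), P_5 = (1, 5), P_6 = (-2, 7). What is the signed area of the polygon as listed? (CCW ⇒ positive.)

109.5

Apply the shoelace (surveyor's) formula: 2A = Σ (x_i·y_{i+1} − x_{i+1}·y_i), indices taken mod 6.
Σ = (1) + (68) + (107) + (25) + (17) + (1) = 219
Signed area = Σ/2 = 109.5 (positive ⇒ counter-clockwise traversal).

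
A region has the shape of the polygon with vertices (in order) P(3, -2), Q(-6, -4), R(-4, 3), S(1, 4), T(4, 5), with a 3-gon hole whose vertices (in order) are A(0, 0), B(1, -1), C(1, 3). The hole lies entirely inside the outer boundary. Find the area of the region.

Outer boundary:
Σ = (-24) + (-34) + (-19) + (-11) + (-23) = -111
Area = |Σ|/2 = 55.5.
Hole:
Σ = (0) + (4) + (0) = 4
Area = |Σ|/2 = 2.
Net area = 55.5 − 2 = 53.5.

53.5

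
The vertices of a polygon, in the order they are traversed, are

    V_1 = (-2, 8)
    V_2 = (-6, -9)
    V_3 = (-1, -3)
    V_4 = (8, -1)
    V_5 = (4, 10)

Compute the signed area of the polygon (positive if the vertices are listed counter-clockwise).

118

Apply Gauss's area formula: 2A = Σ (x_i·y_{i+1} − x_{i+1}·y_i), indices taken mod 5.
Σ = (66) + (9) + (25) + (84) + (52) = 236
Signed area = Σ/2 = 118 (positive ⇒ counter-clockwise traversal).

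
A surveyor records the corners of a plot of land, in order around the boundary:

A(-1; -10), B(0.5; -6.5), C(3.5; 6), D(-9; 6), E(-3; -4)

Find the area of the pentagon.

96.125

Apply Gauss's area formula: 2A = Σ (x_i·y_{i+1} − x_{i+1}·y_i), indices taken mod 5.
Σ = (11.5) + (25.75) + (75) + (54) + (26) = 192.25
Area = |Σ|/2 = 96.125.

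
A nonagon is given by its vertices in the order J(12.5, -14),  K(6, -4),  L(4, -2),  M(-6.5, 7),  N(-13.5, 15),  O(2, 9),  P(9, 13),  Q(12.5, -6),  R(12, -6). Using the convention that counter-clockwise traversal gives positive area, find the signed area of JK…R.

Σ = (34) + (4) + (15) + (-3) + (-151.5) + (-55) + (-216.5) + (-3) + (-93) = -469
Signed area = Σ/2 = -234.5 (negative ⇒ clockwise traversal).

-234.5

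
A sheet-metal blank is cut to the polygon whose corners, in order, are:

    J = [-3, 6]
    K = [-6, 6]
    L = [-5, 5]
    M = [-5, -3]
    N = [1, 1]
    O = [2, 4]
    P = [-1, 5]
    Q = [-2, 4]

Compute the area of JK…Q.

39

Apply the shoelace (surveyor's) formula: 2A = Σ (x_i·y_{i+1} − x_{i+1}·y_i), indices taken mod 8.
J→K: (-3)(6) − (-6)(6) = 18
K→L: (-6)(5) − (-5)(6) = 0
L→M: (-5)(-3) − (-5)(5) = 40
M→N: (-5)(1) − (1)(-3) = -2
N→O: (1)(4) − (2)(1) = 2
O→P: (2)(5) − (-1)(4) = 14
P→Q: (-1)(4) − (-2)(5) = 6
Q→J: (-2)(6) − (-3)(4) = 0
Σ = 78
Area = |Σ|/2 = 39.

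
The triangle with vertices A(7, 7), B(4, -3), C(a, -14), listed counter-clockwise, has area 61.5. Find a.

13

The doubled signed area Σ (x_i y_{i+1} − x_{i+1} y_i) is linear in a.
With a=0 it equals -7; the coefficient of a is 10 (from the two edges through C).
So 10·a + -7 = 2·61.5 = 123 ⇒ a = 13.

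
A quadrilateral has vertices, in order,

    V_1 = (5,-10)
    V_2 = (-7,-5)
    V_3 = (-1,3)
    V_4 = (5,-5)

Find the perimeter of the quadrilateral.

|V_1V_2| = √((-12)² + (5)²) = √169 = 13
|V_2V_3| = √((6)² + (8)²) = √100 = 10
|V_3V_4| = √((6)² + (-8)²) = √100 = 10
|V_4V_1| = √((0)² + (-5)²) = √25 = 5
Perimeter = 13 + 10 + 10 + 5 = 38.

38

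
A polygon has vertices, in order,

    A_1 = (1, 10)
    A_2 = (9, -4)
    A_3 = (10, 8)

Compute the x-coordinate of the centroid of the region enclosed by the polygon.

Apply the surveyor's formula. First the cross-terms c_i = x_i·y_{i+1} − x_{i+1}·y_i:
  -94, 112, 92  ⇒  2A = 110, A = 55.
Then Σ (x_i + x_{i+1})·c_i = 2200, so x̄ = 2200 / (6·55) = 20/3.

20/3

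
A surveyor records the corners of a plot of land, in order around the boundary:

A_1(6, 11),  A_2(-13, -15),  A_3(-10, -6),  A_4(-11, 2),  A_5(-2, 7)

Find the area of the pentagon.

121

Σ = (53) + (-72) + (-86) + (-73) + (-64) = -242
Area = |Σ|/2 = 121.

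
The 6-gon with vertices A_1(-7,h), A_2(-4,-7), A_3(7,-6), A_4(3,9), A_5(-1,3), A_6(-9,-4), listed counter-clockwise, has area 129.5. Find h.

-7

Write out the shoelace sum; only the two edges meeting at A_1 involve h:
2·Area = [((-9)·h − (-7)·(-4)) + ((-7)·(-7) − (-4)·h)] + 203
       = -5·h + 224 = 259
⇒ h = -7.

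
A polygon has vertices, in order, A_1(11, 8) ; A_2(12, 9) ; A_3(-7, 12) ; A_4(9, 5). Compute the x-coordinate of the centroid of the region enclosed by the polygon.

Apply Gauss's area formula. First the cross-terms c_i = x_i·y_{i+1} − x_{i+1}·y_i:
  3, 207, -143, 17  ⇒  2A = 84, A = 42.
Then Σ (x_i + x_{i+1})·c_i = 1158, so x̄ = 1158 / (6·42) = 193/42.

193/42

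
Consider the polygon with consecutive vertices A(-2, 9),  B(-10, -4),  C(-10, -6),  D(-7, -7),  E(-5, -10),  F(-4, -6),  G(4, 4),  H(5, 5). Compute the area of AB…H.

Σ = (98) + (20) + (28) + (35) + (-10) + (8) + (0) + (55) = 234
Area = |Σ|/2 = 117.

117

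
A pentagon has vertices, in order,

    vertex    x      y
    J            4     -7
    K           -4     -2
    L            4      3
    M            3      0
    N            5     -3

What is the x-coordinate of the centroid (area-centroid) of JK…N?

38/27

Apply the shoelace formula. First the cross-terms c_i = x_i·y_{i+1} − x_{i+1}·y_i:
  -36, -4, -9, -9, -23  ⇒  2A = -81, A = -40.5.
Then Σ (x_i + x_{i+1})·c_i = -342, so x̄ = -342 / (6·(-40.5)) = 38/27.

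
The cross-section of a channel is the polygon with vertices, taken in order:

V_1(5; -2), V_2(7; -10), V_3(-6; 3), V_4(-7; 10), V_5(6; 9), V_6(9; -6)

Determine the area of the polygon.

171

Apply Gauss's area formula: 2A = Σ (x_i·y_{i+1} − x_{i+1}·y_i), indices taken mod 6.
Σ = (-36) + (-39) + (-39) + (-123) + (-117) + (12) = -342
Area = |Σ|/2 = 171.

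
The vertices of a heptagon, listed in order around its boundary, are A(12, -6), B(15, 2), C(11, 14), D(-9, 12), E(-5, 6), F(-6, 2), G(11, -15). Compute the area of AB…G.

387

Apply the surveyor's formula: 2A = Σ (x_i·y_{i+1} − x_{i+1}·y_i), indices taken mod 7.
Σ = (114) + (188) + (258) + (6) + (26) + (68) + (114) = 774
Area = |Σ|/2 = 387.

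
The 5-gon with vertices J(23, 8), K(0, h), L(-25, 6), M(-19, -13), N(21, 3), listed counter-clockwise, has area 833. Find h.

Write out the shoelace sum; only the two edges meeting at K involve h:
2·Area = [(23·h − 0·8) + (0·6 − (-25)·h)] + 754
       = 48·h + 754 = 1666
⇒ h = 19.

19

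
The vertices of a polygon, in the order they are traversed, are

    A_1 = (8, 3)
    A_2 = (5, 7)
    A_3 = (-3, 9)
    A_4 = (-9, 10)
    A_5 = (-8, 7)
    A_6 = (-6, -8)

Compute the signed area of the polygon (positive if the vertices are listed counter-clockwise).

163.5

Apply Gauss's area formula: 2A = Σ (x_i·y_{i+1} − x_{i+1}·y_i), indices taken mod 6.
Σ = (41) + (66) + (51) + (17) + (106) + (46) = 327
Signed area = Σ/2 = 163.5 (positive ⇒ counter-clockwise traversal).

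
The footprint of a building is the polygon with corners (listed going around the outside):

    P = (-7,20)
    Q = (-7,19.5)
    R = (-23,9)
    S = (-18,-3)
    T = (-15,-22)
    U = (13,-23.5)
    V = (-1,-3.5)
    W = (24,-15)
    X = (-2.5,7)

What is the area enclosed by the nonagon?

884.5

Cross-terms: 3.5, 385.5, 231, 351, 638.5, -69, 99, 130.5, -1  ⇒  Σ = 1769
Area = |Σ|/2 = 884.5.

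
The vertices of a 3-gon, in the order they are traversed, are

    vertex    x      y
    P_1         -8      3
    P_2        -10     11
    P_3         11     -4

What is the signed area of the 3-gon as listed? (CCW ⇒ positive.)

Σ = (-58) + (-81) + (1) = -138
Signed area = Σ/2 = -69 (negative ⇒ clockwise traversal).

-69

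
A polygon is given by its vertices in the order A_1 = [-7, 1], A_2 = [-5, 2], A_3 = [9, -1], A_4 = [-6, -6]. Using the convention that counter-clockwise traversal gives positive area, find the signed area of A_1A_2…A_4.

-65

Σ = (-9) + (-13) + (-60) + (-48) = -130
Signed area = Σ/2 = -65 (negative ⇒ clockwise traversal).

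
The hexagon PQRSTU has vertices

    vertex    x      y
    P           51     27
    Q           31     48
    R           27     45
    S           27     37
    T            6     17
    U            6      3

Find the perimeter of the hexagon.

|PQ| = √((-20)² + (21)²) = √841 = 29
|QR| = √((-4)² + (-3)²) = √25 = 5
|RS| = √((0)² + (-8)²) = √64 = 8
|ST| = √((-21)² + (-20)²) = √841 = 29
|TU| = √((0)² + (-14)²) = √196 = 14
|UP| = √((45)² + (24)²) = √2601 = 51
Perimeter = 29 + 5 + 8 + 29 + 14 + 51 = 136.

136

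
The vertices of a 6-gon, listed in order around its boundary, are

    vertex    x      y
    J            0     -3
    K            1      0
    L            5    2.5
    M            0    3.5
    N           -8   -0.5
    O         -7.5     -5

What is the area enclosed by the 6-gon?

Σ = (3) + (2.5) + (17.5) + (28) + (36.25) + (22.5) = 109.75
Area = |Σ|/2 = 54.875.

54.875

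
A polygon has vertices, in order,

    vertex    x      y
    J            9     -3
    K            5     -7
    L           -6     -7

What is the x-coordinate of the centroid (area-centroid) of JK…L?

8/3

Apply the surveyor's formula. First the cross-terms c_i = x_i·y_{i+1} − x_{i+1}·y_i:
  -48, -77, 81  ⇒  2A = -44, A = -22.
Then Σ (x_i + x_{i+1})·c_i = -352, so x̄ = -352 / (6·(-22)) = 8/3.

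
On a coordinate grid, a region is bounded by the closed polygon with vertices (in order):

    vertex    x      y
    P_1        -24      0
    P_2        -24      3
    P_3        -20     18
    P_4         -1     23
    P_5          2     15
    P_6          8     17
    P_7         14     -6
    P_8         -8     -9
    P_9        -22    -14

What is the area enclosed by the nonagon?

Apply the surveyor's formula: 2A = Σ (x_i·y_{i+1} − x_{i+1}·y_i), indices taken mod 9.
Σ = (-72) + (-372) + (-442) + (-61) + (-86) + (-286) + (-174) + (-86) + (-336) = -1915
Area = |Σ|/2 = 957.5.

957.5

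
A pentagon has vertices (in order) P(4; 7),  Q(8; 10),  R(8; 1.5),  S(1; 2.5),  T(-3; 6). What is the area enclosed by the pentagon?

Σ = (-16) + (-68) + (18.5) + (13.5) + (-45) = -97
Area = |Σ|/2 = 48.5.

48.5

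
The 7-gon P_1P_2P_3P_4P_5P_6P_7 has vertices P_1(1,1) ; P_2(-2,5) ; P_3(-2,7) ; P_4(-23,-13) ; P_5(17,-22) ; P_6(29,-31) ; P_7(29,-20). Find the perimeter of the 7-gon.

|P_1P_2| = √((-3)² + (4)²) = √25 = 5
|P_2P_3| = √((0)² + (2)²) = √4 = 2
|P_3P_4| = √((-21)² + (-20)²) = √841 = 29
|P_4P_5| = √((40)² + (-9)²) = √1681 = 41
|P_5P_6| = √((12)² + (-9)²) = √225 = 15
|P_6P_7| = √((0)² + (11)²) = √121 = 11
|P_7P_1| = √((-28)² + (21)²) = √1225 = 35
Perimeter = 5 + 2 + 29 + 41 + 15 + 11 + 35 = 138.

138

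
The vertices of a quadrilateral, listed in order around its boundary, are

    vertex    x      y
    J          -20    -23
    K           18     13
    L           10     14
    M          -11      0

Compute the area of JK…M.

341.5

J→K: (-20)(13) − (18)(-23) = 154
K→L: (18)(14) − (10)(13) = 122
L→M: (10)(0) − (-11)(14) = 154
M→J: (-11)(-23) − (-20)(0) = 253
Σ = 683
Area = |Σ|/2 = 341.5.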